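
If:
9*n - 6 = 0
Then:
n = 2/3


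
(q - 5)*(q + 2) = q^2 - 3*q - 10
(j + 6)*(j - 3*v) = j^2 - 3*j*v + 6*j - 18*v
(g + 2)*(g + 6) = g^2 + 8*g + 12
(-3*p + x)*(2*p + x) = -6*p^2 - p*x + x^2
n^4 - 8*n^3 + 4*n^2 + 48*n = n*(n - 6)*(n - 4)*(n + 2)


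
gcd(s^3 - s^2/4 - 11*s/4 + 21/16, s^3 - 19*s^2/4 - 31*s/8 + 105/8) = s^2 + s/4 - 21/8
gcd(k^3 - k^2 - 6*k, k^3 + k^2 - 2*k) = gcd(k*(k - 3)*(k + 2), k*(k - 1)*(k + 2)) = k^2 + 2*k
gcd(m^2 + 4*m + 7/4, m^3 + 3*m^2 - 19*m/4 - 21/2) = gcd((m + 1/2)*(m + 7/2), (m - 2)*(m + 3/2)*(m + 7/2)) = m + 7/2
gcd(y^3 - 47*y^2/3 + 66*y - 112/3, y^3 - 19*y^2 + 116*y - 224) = y^2 - 15*y + 56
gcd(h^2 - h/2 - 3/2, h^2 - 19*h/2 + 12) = h - 3/2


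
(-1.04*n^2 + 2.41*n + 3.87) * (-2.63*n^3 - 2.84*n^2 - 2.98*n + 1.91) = 2.7352*n^5 - 3.3847*n^4 - 13.9233*n^3 - 20.159*n^2 - 6.9295*n + 7.3917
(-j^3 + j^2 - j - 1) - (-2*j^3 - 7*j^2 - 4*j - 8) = j^3 + 8*j^2 + 3*j + 7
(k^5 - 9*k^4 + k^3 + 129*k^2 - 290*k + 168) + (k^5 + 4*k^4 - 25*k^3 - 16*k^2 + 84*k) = 2*k^5 - 5*k^4 - 24*k^3 + 113*k^2 - 206*k + 168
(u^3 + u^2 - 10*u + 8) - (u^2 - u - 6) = u^3 - 9*u + 14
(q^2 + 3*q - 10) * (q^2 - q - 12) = q^4 + 2*q^3 - 25*q^2 - 26*q + 120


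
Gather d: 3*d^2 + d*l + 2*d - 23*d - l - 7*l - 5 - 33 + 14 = 3*d^2 + d*(l - 21) - 8*l - 24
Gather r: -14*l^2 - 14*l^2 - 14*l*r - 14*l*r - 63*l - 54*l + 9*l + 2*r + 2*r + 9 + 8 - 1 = -28*l^2 - 108*l + r*(4 - 28*l) + 16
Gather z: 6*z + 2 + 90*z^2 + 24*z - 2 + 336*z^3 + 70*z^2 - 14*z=336*z^3 + 160*z^2 + 16*z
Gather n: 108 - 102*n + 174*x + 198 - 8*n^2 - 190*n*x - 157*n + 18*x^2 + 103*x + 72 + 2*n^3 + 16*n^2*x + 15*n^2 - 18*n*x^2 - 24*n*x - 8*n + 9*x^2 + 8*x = 2*n^3 + n^2*(16*x + 7) + n*(-18*x^2 - 214*x - 267) + 27*x^2 + 285*x + 378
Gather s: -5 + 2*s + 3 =2*s - 2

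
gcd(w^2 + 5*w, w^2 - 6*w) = w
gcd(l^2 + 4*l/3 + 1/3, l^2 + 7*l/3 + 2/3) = l + 1/3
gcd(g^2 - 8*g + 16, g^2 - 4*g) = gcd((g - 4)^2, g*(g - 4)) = g - 4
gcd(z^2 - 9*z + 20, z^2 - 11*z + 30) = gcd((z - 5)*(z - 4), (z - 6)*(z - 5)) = z - 5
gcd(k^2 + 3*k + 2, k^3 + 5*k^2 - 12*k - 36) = k + 2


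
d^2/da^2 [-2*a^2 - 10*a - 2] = -4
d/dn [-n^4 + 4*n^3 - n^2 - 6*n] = -4*n^3 + 12*n^2 - 2*n - 6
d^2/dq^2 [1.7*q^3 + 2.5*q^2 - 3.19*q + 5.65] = 10.2*q + 5.0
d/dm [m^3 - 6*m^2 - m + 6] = 3*m^2 - 12*m - 1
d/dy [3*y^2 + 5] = 6*y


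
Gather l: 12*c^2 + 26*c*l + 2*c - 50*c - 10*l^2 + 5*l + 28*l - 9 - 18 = 12*c^2 - 48*c - 10*l^2 + l*(26*c + 33) - 27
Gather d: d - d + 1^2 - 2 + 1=0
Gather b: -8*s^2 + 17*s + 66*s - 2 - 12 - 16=-8*s^2 + 83*s - 30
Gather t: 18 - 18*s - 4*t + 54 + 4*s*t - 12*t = -18*s + t*(4*s - 16) + 72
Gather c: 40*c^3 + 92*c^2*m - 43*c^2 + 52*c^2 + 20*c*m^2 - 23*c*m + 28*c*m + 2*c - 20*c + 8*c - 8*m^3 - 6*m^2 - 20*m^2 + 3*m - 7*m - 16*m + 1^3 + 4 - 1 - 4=40*c^3 + c^2*(92*m + 9) + c*(20*m^2 + 5*m - 10) - 8*m^3 - 26*m^2 - 20*m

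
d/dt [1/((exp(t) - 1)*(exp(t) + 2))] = (-2*exp(t) - 1)*exp(t)/(exp(4*t) + 2*exp(3*t) - 3*exp(2*t) - 4*exp(t) + 4)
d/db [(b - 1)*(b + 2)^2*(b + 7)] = 4*b^3 + 30*b^2 + 42*b - 4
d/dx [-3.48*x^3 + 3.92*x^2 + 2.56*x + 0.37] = -10.44*x^2 + 7.84*x + 2.56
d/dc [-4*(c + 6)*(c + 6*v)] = -8*c - 24*v - 24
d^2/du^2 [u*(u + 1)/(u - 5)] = 60/(u^3 - 15*u^2 + 75*u - 125)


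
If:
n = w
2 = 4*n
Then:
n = 1/2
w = 1/2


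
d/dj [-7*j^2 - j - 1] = -14*j - 1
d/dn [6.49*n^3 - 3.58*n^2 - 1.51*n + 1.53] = 19.47*n^2 - 7.16*n - 1.51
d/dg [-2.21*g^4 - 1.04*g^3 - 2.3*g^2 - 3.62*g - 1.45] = -8.84*g^3 - 3.12*g^2 - 4.6*g - 3.62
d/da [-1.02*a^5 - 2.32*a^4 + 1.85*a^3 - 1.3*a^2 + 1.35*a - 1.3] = -5.1*a^4 - 9.28*a^3 + 5.55*a^2 - 2.6*a + 1.35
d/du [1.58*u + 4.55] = 1.58000000000000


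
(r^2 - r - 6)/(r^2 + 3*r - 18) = (r + 2)/(r + 6)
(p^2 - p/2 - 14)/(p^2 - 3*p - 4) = (p + 7/2)/(p + 1)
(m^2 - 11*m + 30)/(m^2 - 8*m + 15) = (m - 6)/(m - 3)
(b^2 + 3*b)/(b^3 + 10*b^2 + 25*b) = (b + 3)/(b^2 + 10*b + 25)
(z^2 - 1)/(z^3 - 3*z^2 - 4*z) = (z - 1)/(z*(z - 4))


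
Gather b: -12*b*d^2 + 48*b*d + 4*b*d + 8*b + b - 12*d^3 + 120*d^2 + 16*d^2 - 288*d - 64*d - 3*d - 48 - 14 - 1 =b*(-12*d^2 + 52*d + 9) - 12*d^3 + 136*d^2 - 355*d - 63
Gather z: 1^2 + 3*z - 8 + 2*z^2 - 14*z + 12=2*z^2 - 11*z + 5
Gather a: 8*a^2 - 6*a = 8*a^2 - 6*a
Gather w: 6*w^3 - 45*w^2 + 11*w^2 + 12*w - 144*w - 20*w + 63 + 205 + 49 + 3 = 6*w^3 - 34*w^2 - 152*w + 320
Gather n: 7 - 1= 6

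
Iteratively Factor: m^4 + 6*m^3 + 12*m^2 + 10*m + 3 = (m + 3)*(m^3 + 3*m^2 + 3*m + 1) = (m + 1)*(m + 3)*(m^2 + 2*m + 1) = (m + 1)^2*(m + 3)*(m + 1)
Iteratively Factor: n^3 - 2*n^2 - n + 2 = (n - 2)*(n^2 - 1) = (n - 2)*(n + 1)*(n - 1)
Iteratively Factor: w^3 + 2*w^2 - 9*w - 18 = (w + 3)*(w^2 - w - 6) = (w - 3)*(w + 3)*(w + 2)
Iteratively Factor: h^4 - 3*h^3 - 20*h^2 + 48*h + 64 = (h - 4)*(h^3 + h^2 - 16*h - 16) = (h - 4)*(h + 1)*(h^2 - 16) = (h - 4)^2*(h + 1)*(h + 4)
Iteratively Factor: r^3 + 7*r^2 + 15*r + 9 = (r + 3)*(r^2 + 4*r + 3) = (r + 3)^2*(r + 1)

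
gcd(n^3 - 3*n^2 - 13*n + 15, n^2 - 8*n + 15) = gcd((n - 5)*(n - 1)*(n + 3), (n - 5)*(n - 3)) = n - 5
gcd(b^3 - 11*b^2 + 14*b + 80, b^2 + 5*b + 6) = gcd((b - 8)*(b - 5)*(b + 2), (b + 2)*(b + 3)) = b + 2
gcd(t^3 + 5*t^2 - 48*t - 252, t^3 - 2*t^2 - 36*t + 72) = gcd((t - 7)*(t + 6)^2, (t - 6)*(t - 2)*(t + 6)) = t + 6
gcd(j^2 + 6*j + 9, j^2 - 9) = j + 3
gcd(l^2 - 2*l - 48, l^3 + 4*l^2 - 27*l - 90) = l + 6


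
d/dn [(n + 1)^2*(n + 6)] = (n + 1)*(3*n + 13)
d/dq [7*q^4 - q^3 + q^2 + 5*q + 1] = 28*q^3 - 3*q^2 + 2*q + 5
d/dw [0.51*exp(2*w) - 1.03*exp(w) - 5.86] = (1.02*exp(w) - 1.03)*exp(w)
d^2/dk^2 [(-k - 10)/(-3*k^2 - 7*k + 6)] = 2*((k + 10)*(6*k + 7)^2 - (9*k + 37)*(3*k^2 + 7*k - 6))/(3*k^2 + 7*k - 6)^3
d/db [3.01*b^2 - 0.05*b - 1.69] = 6.02*b - 0.05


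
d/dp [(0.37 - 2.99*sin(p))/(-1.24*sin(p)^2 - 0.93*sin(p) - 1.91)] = (-3.7076*sin(p)^2 + 0.9176*sin(p) + 6.055)*cos(p)/(1.5376*sin(p)^4 + 2.3064*sin(p)^3 + 5.6017*sin(p)^2 + 3.5526*sin(p) + 3.6481)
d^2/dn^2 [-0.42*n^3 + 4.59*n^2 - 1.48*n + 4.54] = 9.18 - 2.52*n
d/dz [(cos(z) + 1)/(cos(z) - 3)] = 4*sin(z)/(cos(z) - 3)^2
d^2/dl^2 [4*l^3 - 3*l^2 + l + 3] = 24*l - 6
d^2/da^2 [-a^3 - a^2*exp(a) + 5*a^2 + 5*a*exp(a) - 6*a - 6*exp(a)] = -a^2*exp(a) + a*exp(a) - 6*a + 2*exp(a) + 10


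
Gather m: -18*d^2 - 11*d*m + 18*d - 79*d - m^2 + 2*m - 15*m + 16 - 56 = -18*d^2 - 61*d - m^2 + m*(-11*d - 13) - 40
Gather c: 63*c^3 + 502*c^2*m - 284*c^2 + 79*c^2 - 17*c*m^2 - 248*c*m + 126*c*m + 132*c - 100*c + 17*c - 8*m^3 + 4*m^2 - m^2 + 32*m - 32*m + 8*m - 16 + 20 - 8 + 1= 63*c^3 + c^2*(502*m - 205) + c*(-17*m^2 - 122*m + 49) - 8*m^3 + 3*m^2 + 8*m - 3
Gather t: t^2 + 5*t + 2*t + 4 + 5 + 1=t^2 + 7*t + 10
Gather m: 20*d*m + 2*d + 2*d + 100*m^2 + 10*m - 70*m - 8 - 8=4*d + 100*m^2 + m*(20*d - 60) - 16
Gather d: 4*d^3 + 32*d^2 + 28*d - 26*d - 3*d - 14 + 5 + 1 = 4*d^3 + 32*d^2 - d - 8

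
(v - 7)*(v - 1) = v^2 - 8*v + 7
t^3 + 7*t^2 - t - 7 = (t - 1)*(t + 1)*(t + 7)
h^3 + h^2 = h^2*(h + 1)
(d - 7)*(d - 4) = d^2 - 11*d + 28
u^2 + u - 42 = (u - 6)*(u + 7)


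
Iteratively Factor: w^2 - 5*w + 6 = (w - 3)*(w - 2)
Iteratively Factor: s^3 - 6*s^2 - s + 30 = (s - 3)*(s^2 - 3*s - 10) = (s - 5)*(s - 3)*(s + 2)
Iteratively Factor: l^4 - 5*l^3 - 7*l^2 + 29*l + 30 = (l - 3)*(l^3 - 2*l^2 - 13*l - 10) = (l - 3)*(l + 1)*(l^2 - 3*l - 10) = (l - 5)*(l - 3)*(l + 1)*(l + 2)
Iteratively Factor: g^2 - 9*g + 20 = (g - 4)*(g - 5)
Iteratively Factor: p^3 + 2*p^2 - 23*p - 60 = (p + 3)*(p^2 - p - 20) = (p - 5)*(p + 3)*(p + 4)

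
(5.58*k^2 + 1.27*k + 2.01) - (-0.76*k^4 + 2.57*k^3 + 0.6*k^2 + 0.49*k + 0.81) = 0.76*k^4 - 2.57*k^3 + 4.98*k^2 + 0.78*k + 1.2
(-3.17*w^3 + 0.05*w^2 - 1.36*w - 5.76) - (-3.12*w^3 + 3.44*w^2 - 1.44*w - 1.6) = -0.0499999999999998*w^3 - 3.39*w^2 + 0.0799999999999998*w - 4.16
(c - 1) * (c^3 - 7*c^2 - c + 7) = c^4 - 8*c^3 + 6*c^2 + 8*c - 7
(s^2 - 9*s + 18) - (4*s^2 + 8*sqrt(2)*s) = -3*s^2 - 8*sqrt(2)*s - 9*s + 18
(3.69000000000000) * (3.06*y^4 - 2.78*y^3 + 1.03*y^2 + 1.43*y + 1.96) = 11.2914*y^4 - 10.2582*y^3 + 3.8007*y^2 + 5.2767*y + 7.2324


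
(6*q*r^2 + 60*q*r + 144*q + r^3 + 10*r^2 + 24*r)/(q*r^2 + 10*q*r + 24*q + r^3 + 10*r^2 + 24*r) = (6*q + r)/(q + r)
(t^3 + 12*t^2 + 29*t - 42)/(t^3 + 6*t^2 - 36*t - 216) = (t^2 + 6*t - 7)/(t^2 - 36)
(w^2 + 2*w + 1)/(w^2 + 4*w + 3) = (w + 1)/(w + 3)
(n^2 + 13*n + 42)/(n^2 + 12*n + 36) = (n + 7)/(n + 6)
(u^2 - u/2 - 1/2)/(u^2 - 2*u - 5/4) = 2*(u - 1)/(2*u - 5)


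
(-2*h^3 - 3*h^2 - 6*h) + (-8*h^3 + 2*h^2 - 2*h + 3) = -10*h^3 - h^2 - 8*h + 3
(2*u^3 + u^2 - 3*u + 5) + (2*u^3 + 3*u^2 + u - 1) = 4*u^3 + 4*u^2 - 2*u + 4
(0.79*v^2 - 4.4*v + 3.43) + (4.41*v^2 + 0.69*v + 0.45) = 5.2*v^2 - 3.71*v + 3.88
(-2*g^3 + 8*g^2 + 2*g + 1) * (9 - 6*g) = 12*g^4 - 66*g^3 + 60*g^2 + 12*g + 9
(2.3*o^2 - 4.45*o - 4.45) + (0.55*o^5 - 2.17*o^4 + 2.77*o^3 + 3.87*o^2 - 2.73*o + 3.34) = 0.55*o^5 - 2.17*o^4 + 2.77*o^3 + 6.17*o^2 - 7.18*o - 1.11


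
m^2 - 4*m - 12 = (m - 6)*(m + 2)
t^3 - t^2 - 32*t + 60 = (t - 5)*(t - 2)*(t + 6)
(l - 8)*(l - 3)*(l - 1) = l^3 - 12*l^2 + 35*l - 24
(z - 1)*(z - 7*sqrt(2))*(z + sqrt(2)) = z^3 - 6*sqrt(2)*z^2 - z^2 - 14*z + 6*sqrt(2)*z + 14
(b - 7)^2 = b^2 - 14*b + 49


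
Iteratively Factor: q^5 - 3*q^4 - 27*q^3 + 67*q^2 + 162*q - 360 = (q + 3)*(q^4 - 6*q^3 - 9*q^2 + 94*q - 120) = (q - 3)*(q + 3)*(q^3 - 3*q^2 - 18*q + 40) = (q - 3)*(q - 2)*(q + 3)*(q^2 - q - 20) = (q - 5)*(q - 3)*(q - 2)*(q + 3)*(q + 4)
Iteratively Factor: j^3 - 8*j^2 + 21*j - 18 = (j - 2)*(j^2 - 6*j + 9) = (j - 3)*(j - 2)*(j - 3)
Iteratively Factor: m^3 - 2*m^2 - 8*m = (m)*(m^2 - 2*m - 8) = m*(m + 2)*(m - 4)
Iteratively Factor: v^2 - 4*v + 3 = (v - 1)*(v - 3)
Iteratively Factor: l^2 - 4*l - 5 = (l - 5)*(l + 1)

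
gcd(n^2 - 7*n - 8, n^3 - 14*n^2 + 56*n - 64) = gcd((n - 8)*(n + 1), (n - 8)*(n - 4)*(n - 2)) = n - 8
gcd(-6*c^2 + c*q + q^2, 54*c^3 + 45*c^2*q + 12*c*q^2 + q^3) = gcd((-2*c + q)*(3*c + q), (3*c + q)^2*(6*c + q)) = 3*c + q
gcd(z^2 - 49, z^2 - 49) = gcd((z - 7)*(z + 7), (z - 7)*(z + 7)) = z^2 - 49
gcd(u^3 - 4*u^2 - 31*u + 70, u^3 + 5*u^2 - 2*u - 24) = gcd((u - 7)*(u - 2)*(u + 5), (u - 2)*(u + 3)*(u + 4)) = u - 2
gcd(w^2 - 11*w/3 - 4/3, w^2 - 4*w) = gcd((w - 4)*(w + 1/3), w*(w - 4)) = w - 4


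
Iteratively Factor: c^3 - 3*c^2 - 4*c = (c)*(c^2 - 3*c - 4) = c*(c + 1)*(c - 4)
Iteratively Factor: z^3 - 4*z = (z)*(z^2 - 4) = z*(z - 2)*(z + 2)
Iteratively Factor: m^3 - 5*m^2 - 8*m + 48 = (m - 4)*(m^2 - m - 12) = (m - 4)^2*(m + 3)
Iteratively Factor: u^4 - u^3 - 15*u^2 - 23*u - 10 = (u + 1)*(u^3 - 2*u^2 - 13*u - 10) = (u + 1)^2*(u^2 - 3*u - 10) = (u + 1)^2*(u + 2)*(u - 5)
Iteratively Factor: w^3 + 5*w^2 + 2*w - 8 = (w + 4)*(w^2 + w - 2) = (w + 2)*(w + 4)*(w - 1)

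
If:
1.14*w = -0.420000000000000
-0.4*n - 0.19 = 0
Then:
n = -0.48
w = -0.37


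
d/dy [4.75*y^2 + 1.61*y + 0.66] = 9.5*y + 1.61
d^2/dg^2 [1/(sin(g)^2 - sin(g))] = (-4 - 1/sin(g) + 4/sin(g)^2 - 2/sin(g)^3)/(sin(g) - 1)^2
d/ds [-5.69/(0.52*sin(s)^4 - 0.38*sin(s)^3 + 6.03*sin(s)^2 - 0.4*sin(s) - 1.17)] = (11.8352*sin(s)^3 - 6.4866*sin(s)^2 + 68.6214*sin(s) - 2.276)*cos(s)/(-0.52*sin(s)^4 + 0.38*sin(s)^3 - 6.03*sin(s)^2 + 0.4*sin(s) + 1.17)^2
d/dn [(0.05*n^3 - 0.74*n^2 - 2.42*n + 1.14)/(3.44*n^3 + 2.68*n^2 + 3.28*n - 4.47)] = (2.6796*n^4 + 16.9776*n^3 - 8.3769*n^2 + 0.505199999999999*n + 7.0782)/(11.8336*n^6 + 18.4384*n^5 + 29.7488*n^4 - 13.1728*n^3 - 13.2008*n^2 - 29.3232*n + 19.9809)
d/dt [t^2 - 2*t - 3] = 2*t - 2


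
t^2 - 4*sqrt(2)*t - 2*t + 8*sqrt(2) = (t - 2)*(t - 4*sqrt(2))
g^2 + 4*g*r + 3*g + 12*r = (g + 3)*(g + 4*r)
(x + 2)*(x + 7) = x^2 + 9*x + 14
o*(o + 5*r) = o^2 + 5*o*r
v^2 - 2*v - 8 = (v - 4)*(v + 2)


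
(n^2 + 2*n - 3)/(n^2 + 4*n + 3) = (n - 1)/(n + 1)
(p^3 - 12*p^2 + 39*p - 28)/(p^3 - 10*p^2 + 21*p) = (p^2 - 5*p + 4)/(p*(p - 3))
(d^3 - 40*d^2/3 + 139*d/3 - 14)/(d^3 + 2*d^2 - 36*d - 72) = (3*d^2 - 22*d + 7)/(3*(d^2 + 8*d + 12))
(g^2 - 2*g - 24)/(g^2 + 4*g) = (g - 6)/g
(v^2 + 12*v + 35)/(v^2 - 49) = (v + 5)/(v - 7)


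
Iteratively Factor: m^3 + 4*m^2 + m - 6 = (m + 2)*(m^2 + 2*m - 3) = (m - 1)*(m + 2)*(m + 3)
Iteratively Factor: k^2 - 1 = (k - 1)*(k + 1)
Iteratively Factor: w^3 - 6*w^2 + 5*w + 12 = (w + 1)*(w^2 - 7*w + 12) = (w - 3)*(w + 1)*(w - 4)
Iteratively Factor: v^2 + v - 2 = (v + 2)*(v - 1)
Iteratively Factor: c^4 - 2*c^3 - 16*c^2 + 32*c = (c - 2)*(c^3 - 16*c) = (c - 4)*(c - 2)*(c^2 + 4*c) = (c - 4)*(c - 2)*(c + 4)*(c)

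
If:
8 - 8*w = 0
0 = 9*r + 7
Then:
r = -7/9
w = 1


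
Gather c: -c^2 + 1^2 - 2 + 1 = -c^2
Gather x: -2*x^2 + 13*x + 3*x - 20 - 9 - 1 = -2*x^2 + 16*x - 30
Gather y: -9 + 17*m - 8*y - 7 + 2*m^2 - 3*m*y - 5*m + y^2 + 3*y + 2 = 2*m^2 + 12*m + y^2 + y*(-3*m - 5) - 14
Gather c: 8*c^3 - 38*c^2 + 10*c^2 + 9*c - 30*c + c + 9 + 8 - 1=8*c^3 - 28*c^2 - 20*c + 16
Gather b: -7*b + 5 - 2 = 3 - 7*b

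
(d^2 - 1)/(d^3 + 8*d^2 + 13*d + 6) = (d - 1)/(d^2 + 7*d + 6)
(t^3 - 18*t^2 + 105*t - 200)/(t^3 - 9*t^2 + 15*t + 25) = (t - 8)/(t + 1)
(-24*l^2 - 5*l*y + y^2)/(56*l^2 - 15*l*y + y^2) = (3*l + y)/(-7*l + y)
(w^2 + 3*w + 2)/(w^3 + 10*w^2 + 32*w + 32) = (w + 1)/(w^2 + 8*w + 16)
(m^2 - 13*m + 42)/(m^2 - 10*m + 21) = (m - 6)/(m - 3)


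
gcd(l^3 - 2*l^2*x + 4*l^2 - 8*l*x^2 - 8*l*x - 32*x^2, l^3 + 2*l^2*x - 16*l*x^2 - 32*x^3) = -l^2 + 2*l*x + 8*x^2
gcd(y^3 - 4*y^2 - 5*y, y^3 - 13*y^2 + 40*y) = y^2 - 5*y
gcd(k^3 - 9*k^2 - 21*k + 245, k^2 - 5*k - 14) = k - 7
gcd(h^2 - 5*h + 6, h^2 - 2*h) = h - 2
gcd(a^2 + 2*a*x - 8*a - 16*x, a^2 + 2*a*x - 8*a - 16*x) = a^2 + 2*a*x - 8*a - 16*x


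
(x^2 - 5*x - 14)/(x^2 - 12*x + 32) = (x^2 - 5*x - 14)/(x^2 - 12*x + 32)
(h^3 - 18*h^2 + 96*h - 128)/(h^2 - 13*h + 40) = (h^2 - 10*h + 16)/(h - 5)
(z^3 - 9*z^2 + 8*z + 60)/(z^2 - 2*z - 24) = (z^2 - 3*z - 10)/(z + 4)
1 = 1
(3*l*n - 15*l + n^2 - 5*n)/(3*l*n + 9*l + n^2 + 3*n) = (n - 5)/(n + 3)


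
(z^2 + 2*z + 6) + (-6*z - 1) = z^2 - 4*z + 5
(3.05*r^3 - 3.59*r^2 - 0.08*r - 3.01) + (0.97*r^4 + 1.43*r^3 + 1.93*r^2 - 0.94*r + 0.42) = 0.97*r^4 + 4.48*r^3 - 1.66*r^2 - 1.02*r - 2.59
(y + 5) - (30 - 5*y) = 6*y - 25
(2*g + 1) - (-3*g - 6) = 5*g + 7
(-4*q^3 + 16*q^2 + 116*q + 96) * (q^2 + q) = -4*q^5 + 12*q^4 + 132*q^3 + 212*q^2 + 96*q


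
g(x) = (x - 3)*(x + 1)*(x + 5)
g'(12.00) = 491.00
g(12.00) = 1989.00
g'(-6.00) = 59.00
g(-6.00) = -45.00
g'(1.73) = 6.36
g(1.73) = -23.33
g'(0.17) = -11.89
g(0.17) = -17.12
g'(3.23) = 37.68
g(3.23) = 8.01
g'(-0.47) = -15.16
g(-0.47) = -8.33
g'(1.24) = -0.95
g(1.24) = -24.60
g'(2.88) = 29.16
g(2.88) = -3.67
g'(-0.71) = -15.75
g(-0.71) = -4.62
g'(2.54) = 21.59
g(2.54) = -12.28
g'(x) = (x - 3)*(x + 1) + (x - 3)*(x + 5) + (x + 1)*(x + 5) = 3*x^2 + 6*x - 13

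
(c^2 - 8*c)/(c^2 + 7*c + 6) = c*(c - 8)/(c^2 + 7*c + 6)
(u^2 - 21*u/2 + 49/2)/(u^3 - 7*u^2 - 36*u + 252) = (u - 7/2)/(u^2 - 36)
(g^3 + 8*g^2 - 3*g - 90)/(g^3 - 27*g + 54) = (g + 5)/(g - 3)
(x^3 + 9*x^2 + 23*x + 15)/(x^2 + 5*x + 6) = (x^2 + 6*x + 5)/(x + 2)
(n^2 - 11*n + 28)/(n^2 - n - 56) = (-n^2 + 11*n - 28)/(-n^2 + n + 56)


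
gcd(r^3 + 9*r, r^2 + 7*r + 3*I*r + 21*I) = r + 3*I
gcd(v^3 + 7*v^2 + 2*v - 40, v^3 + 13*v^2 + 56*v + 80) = v^2 + 9*v + 20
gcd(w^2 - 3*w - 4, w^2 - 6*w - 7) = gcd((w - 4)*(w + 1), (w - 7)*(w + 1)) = w + 1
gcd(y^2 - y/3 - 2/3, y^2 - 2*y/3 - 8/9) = y + 2/3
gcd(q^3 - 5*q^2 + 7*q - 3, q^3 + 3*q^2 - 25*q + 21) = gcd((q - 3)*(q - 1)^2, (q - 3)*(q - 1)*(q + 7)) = q^2 - 4*q + 3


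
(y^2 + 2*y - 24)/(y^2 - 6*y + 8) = (y + 6)/(y - 2)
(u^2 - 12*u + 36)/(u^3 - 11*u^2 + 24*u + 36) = 1/(u + 1)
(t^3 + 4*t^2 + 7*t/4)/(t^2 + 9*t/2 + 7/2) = t*(2*t + 1)/(2*(t + 1))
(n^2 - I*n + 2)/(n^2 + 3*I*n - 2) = (n - 2*I)/(n + 2*I)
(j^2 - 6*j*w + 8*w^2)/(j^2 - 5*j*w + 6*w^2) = (-j + 4*w)/(-j + 3*w)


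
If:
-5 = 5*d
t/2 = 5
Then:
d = -1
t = 10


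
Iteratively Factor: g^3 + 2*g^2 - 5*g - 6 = (g + 3)*(g^2 - g - 2) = (g - 2)*(g + 3)*(g + 1)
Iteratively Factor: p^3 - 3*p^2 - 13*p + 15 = (p - 1)*(p^2 - 2*p - 15) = (p - 1)*(p + 3)*(p - 5)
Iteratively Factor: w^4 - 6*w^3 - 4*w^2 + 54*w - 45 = (w + 3)*(w^3 - 9*w^2 + 23*w - 15) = (w - 3)*(w + 3)*(w^2 - 6*w + 5) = (w - 5)*(w - 3)*(w + 3)*(w - 1)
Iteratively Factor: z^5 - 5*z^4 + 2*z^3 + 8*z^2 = (z + 1)*(z^4 - 6*z^3 + 8*z^2) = (z - 2)*(z + 1)*(z^3 - 4*z^2) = (z - 4)*(z - 2)*(z + 1)*(z^2) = z*(z - 4)*(z - 2)*(z + 1)*(z)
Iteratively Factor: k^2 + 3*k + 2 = (k + 2)*(k + 1)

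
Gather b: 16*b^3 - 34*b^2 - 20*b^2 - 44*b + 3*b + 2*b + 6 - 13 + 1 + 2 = 16*b^3 - 54*b^2 - 39*b - 4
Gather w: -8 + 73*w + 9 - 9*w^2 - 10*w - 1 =-9*w^2 + 63*w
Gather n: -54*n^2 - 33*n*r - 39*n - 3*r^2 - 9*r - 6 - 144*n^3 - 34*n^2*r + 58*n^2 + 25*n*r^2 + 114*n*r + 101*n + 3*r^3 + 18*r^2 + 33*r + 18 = -144*n^3 + n^2*(4 - 34*r) + n*(25*r^2 + 81*r + 62) + 3*r^3 + 15*r^2 + 24*r + 12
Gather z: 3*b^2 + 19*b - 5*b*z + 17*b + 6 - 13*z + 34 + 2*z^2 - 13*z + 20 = 3*b^2 + 36*b + 2*z^2 + z*(-5*b - 26) + 60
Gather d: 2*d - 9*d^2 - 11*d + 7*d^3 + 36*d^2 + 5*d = 7*d^3 + 27*d^2 - 4*d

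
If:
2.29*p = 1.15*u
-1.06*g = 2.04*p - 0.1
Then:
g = 0.0943396226415094 - 0.966466177803411*u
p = 0.502183406113537*u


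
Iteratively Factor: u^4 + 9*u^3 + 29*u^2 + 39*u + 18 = (u + 3)*(u^3 + 6*u^2 + 11*u + 6) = (u + 1)*(u + 3)*(u^2 + 5*u + 6) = (u + 1)*(u + 2)*(u + 3)*(u + 3)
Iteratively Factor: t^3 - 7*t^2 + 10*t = (t)*(t^2 - 7*t + 10) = t*(t - 5)*(t - 2)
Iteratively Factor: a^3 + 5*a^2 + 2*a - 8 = (a + 2)*(a^2 + 3*a - 4) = (a + 2)*(a + 4)*(a - 1)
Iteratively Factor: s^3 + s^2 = (s)*(s^2 + s) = s^2*(s + 1)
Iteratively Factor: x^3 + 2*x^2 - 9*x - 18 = (x + 3)*(x^2 - x - 6) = (x - 3)*(x + 3)*(x + 2)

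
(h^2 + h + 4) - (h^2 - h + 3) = 2*h + 1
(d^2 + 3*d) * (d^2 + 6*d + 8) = d^4 + 9*d^3 + 26*d^2 + 24*d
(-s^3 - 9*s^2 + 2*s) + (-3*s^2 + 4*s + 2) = -s^3 - 12*s^2 + 6*s + 2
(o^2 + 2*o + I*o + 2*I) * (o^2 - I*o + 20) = o^4 + 2*o^3 + 21*o^2 + 42*o + 20*I*o + 40*I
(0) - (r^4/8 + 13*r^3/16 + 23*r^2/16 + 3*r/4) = -r^4/8 - 13*r^3/16 - 23*r^2/16 - 3*r/4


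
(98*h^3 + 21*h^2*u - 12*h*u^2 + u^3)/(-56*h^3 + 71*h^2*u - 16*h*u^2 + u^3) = (-14*h^2 - 5*h*u + u^2)/(8*h^2 - 9*h*u + u^2)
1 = 1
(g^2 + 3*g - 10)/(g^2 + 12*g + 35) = (g - 2)/(g + 7)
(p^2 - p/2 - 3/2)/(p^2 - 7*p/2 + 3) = (p + 1)/(p - 2)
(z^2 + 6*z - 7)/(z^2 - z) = (z + 7)/z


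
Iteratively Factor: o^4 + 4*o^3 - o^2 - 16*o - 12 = (o - 2)*(o^3 + 6*o^2 + 11*o + 6) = (o - 2)*(o + 1)*(o^2 + 5*o + 6) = (o - 2)*(o + 1)*(o + 3)*(o + 2)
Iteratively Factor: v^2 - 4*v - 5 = (v + 1)*(v - 5)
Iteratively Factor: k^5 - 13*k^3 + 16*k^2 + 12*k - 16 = (k - 1)*(k^4 + k^3 - 12*k^2 + 4*k + 16) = (k - 1)*(k + 1)*(k^3 - 12*k + 16) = (k - 2)*(k - 1)*(k + 1)*(k^2 + 2*k - 8) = (k - 2)*(k - 1)*(k + 1)*(k + 4)*(k - 2)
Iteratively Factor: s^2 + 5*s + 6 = (s + 3)*(s + 2)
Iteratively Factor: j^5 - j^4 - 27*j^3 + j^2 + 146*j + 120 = (j + 1)*(j^4 - 2*j^3 - 25*j^2 + 26*j + 120) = (j + 1)*(j + 2)*(j^3 - 4*j^2 - 17*j + 60) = (j + 1)*(j + 2)*(j + 4)*(j^2 - 8*j + 15) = (j - 3)*(j + 1)*(j + 2)*(j + 4)*(j - 5)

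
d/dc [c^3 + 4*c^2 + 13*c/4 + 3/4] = 3*c^2 + 8*c + 13/4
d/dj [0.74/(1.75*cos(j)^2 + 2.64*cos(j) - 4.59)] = (2.59*cos(j) + 1.9536)*sin(j)/(1.75*cos(j)^2 + 2.64*cos(j) - 4.59)^2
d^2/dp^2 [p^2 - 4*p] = 2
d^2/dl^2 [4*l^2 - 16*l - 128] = 8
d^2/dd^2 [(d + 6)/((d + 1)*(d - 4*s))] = 2*((d + 1)^2*(d + 6) - (d + 1)^2*(d - 4*s) + (d + 1)*(d + 6)*(d - 4*s) - (d + 1)*(d - 4*s)^2 + (d + 6)*(d - 4*s)^2)/((d + 1)^3*(d - 4*s)^3)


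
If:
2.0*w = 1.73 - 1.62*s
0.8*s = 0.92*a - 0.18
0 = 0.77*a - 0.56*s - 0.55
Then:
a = 3.37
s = 3.64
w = -2.09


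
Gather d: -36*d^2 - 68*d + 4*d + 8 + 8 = -36*d^2 - 64*d + 16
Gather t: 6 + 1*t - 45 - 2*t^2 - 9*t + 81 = -2*t^2 - 8*t + 42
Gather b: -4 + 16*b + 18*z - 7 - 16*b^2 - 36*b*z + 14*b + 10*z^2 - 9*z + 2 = -16*b^2 + b*(30 - 36*z) + 10*z^2 + 9*z - 9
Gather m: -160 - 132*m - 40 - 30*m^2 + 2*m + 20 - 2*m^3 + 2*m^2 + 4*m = -2*m^3 - 28*m^2 - 126*m - 180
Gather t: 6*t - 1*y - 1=6*t - y - 1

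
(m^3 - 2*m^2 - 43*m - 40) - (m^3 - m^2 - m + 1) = -m^2 - 42*m - 41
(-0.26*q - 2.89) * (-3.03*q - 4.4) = 0.7878*q^2 + 9.9007*q + 12.716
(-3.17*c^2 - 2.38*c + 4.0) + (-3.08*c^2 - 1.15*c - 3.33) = -6.25*c^2 - 3.53*c + 0.67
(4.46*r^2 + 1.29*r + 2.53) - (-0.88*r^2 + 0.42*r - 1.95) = 5.34*r^2 + 0.87*r + 4.48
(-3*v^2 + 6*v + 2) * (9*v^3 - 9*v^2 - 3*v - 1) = -27*v^5 + 81*v^4 - 27*v^3 - 33*v^2 - 12*v - 2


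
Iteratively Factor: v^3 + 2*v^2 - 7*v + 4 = (v - 1)*(v^2 + 3*v - 4) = (v - 1)*(v + 4)*(v - 1)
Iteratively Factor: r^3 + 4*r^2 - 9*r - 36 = (r + 3)*(r^2 + r - 12) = (r - 3)*(r + 3)*(r + 4)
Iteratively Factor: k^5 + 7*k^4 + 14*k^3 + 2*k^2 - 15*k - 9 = (k + 1)*(k^4 + 6*k^3 + 8*k^2 - 6*k - 9) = (k + 1)^2*(k^3 + 5*k^2 + 3*k - 9) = (k + 1)^2*(k + 3)*(k^2 + 2*k - 3) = (k + 1)^2*(k + 3)^2*(k - 1)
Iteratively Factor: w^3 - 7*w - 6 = (w - 3)*(w^2 + 3*w + 2) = (w - 3)*(w + 1)*(w + 2)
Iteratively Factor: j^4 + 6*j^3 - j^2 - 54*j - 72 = (j + 2)*(j^3 + 4*j^2 - 9*j - 36) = (j - 3)*(j + 2)*(j^2 + 7*j + 12) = (j - 3)*(j + 2)*(j + 4)*(j + 3)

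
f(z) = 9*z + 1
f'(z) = 9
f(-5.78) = -51.02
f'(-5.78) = 9.00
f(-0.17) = -0.53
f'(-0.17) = 9.00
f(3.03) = 28.27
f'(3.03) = 9.00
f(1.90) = 18.10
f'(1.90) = 9.00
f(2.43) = 22.87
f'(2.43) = 9.00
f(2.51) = 23.59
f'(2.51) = 9.00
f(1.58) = 15.22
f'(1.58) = 9.00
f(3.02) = 28.18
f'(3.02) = 9.00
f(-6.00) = -53.00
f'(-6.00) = 9.00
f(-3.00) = -26.00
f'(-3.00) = 9.00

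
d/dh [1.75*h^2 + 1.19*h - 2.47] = 3.5*h + 1.19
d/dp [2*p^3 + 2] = 6*p^2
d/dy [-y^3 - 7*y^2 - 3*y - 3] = -3*y^2 - 14*y - 3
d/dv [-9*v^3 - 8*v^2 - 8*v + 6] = -27*v^2 - 16*v - 8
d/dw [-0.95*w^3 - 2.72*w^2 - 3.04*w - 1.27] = -2.85*w^2 - 5.44*w - 3.04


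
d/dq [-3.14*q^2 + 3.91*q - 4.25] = 3.91 - 6.28*q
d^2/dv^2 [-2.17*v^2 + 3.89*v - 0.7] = -4.34000000000000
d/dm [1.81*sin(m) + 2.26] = 1.81*cos(m)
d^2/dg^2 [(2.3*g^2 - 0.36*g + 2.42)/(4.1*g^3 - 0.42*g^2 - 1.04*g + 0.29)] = (77.326*g^6 - 36.3096*g^5 + 550.72512*g^4 - 110.168008*g^3 - 52.534632*g^2 - 11.185032*g + 5.994164)/(68.921*g^9 - 21.1806*g^8 - 50.27748*g^7 + 25.295892*g^6 + 9.757032*g^5 - 8.628708*g^4 + 0.669598*g^3 + 0.835026*g^2 - 0.262392*g + 0.024389)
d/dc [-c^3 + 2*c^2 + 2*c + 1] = -3*c^2 + 4*c + 2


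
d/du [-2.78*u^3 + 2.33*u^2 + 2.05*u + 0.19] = -8.34*u^2 + 4.66*u + 2.05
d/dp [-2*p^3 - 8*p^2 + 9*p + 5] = -6*p^2 - 16*p + 9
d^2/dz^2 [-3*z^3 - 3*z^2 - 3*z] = -18*z - 6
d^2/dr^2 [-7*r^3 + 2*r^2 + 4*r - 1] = 4 - 42*r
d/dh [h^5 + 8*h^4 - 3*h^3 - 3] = h^2*(5*h^2 + 32*h - 9)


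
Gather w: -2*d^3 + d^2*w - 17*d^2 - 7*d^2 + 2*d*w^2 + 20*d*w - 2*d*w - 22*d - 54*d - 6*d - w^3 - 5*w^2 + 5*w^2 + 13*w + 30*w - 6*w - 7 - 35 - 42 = -2*d^3 - 24*d^2 + 2*d*w^2 - 82*d - w^3 + w*(d^2 + 18*d + 37) - 84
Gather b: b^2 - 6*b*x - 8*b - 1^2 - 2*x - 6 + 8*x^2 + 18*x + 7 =b^2 + b*(-6*x - 8) + 8*x^2 + 16*x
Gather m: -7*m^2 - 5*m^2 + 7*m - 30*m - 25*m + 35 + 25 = -12*m^2 - 48*m + 60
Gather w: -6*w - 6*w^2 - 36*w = -6*w^2 - 42*w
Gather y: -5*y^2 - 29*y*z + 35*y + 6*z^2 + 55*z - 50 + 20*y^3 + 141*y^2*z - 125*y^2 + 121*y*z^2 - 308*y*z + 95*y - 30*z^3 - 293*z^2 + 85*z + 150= 20*y^3 + y^2*(141*z - 130) + y*(121*z^2 - 337*z + 130) - 30*z^3 - 287*z^2 + 140*z + 100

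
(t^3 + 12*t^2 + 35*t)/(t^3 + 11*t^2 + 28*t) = (t + 5)/(t + 4)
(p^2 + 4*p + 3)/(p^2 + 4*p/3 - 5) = 3*(p + 1)/(3*p - 5)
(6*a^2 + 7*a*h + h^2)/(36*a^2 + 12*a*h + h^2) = (a + h)/(6*a + h)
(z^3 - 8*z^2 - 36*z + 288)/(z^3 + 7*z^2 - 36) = (z^2 - 14*z + 48)/(z^2 + z - 6)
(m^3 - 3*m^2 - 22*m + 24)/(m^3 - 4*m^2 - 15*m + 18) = (m + 4)/(m + 3)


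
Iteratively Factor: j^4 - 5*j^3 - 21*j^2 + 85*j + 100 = (j + 1)*(j^3 - 6*j^2 - 15*j + 100) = (j - 5)*(j + 1)*(j^2 - j - 20) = (j - 5)^2*(j + 1)*(j + 4)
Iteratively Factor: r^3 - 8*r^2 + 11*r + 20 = (r + 1)*(r^2 - 9*r + 20) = (r - 4)*(r + 1)*(r - 5)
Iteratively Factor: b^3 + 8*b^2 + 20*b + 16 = (b + 2)*(b^2 + 6*b + 8) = (b + 2)^2*(b + 4)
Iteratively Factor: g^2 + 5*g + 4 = (g + 4)*(g + 1)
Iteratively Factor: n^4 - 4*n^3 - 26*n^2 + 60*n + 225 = (n - 5)*(n^3 + n^2 - 21*n - 45) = (n - 5)^2*(n^2 + 6*n + 9) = (n - 5)^2*(n + 3)*(n + 3)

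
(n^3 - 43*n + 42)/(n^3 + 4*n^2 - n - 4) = (n^2 + n - 42)/(n^2 + 5*n + 4)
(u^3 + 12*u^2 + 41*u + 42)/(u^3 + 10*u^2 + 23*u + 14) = (u + 3)/(u + 1)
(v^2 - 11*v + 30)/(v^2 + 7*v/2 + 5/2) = 2*(v^2 - 11*v + 30)/(2*v^2 + 7*v + 5)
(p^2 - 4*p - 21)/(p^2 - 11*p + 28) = (p + 3)/(p - 4)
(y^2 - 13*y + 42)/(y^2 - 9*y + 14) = (y - 6)/(y - 2)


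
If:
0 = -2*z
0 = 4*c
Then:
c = 0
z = 0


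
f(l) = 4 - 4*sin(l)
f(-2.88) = 5.03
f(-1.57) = 8.00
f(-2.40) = 6.70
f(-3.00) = 4.56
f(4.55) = 7.95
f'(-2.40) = 2.95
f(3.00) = 3.44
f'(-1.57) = -0.00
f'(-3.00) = 3.96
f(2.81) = 2.70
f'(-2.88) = 3.86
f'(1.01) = -2.13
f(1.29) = 0.16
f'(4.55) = 0.65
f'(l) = -4*cos(l)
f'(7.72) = -0.53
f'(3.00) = 3.96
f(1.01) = 0.61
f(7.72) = 0.04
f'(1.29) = -1.11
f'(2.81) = 3.78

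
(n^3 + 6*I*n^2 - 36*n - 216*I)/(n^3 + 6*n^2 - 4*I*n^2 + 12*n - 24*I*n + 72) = (n^2 + 6*n*(-1 + I) - 36*I)/(n^2 - 4*I*n + 12)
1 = 1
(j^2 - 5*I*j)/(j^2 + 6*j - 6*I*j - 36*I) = j*(j - 5*I)/(j^2 + 6*j*(1 - I) - 36*I)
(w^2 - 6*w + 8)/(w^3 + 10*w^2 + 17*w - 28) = (w^2 - 6*w + 8)/(w^3 + 10*w^2 + 17*w - 28)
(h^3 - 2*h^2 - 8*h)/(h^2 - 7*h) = (h^2 - 2*h - 8)/(h - 7)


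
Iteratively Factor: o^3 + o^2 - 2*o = (o)*(o^2 + o - 2) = o*(o + 2)*(o - 1)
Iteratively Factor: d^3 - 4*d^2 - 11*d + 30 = (d - 5)*(d^2 + d - 6) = (d - 5)*(d - 2)*(d + 3)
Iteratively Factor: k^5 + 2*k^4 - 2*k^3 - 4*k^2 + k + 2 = (k - 1)*(k^4 + 3*k^3 + k^2 - 3*k - 2) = (k - 1)*(k + 2)*(k^3 + k^2 - k - 1) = (k - 1)*(k + 1)*(k + 2)*(k^2 - 1) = (k - 1)*(k + 1)^2*(k + 2)*(k - 1)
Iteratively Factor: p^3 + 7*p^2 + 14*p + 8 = (p + 1)*(p^2 + 6*p + 8) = (p + 1)*(p + 4)*(p + 2)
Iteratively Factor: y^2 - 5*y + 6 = (y - 3)*(y - 2)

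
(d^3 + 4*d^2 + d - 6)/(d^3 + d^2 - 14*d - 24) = (d - 1)/(d - 4)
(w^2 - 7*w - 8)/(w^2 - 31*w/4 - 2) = 4*(w + 1)/(4*w + 1)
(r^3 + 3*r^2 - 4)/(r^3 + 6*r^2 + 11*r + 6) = (r^2 + r - 2)/(r^2 + 4*r + 3)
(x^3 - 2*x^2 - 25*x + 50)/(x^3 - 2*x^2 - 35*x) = (x^2 - 7*x + 10)/(x*(x - 7))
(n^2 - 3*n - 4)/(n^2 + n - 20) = (n + 1)/(n + 5)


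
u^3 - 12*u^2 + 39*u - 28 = (u - 7)*(u - 4)*(u - 1)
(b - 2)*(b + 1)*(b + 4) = b^3 + 3*b^2 - 6*b - 8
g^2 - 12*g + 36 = (g - 6)^2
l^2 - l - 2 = (l - 2)*(l + 1)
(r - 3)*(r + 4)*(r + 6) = r^3 + 7*r^2 - 6*r - 72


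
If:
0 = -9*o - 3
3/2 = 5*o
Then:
No Solution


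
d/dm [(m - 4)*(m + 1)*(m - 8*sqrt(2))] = 3*m^2 - 16*sqrt(2)*m - 6*m - 4 + 24*sqrt(2)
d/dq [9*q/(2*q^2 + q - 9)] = 9*(2*q^2 - q*(4*q + 1) + q - 9)/(2*q^2 + q - 9)^2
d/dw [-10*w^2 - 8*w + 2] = -20*w - 8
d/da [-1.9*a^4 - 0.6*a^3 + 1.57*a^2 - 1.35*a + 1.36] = -7.6*a^3 - 1.8*a^2 + 3.14*a - 1.35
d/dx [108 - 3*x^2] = -6*x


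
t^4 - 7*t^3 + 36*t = t*(t - 6)*(t - 3)*(t + 2)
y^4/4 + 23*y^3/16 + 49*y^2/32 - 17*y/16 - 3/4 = (y/4 + 1)*(y - 3/4)*(y + 1/2)*(y + 2)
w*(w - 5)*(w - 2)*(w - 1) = w^4 - 8*w^3 + 17*w^2 - 10*w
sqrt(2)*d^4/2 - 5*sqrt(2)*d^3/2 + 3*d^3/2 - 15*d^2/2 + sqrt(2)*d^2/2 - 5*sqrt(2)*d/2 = d*(d - 5)*(d + sqrt(2)/2)*(sqrt(2)*d/2 + 1)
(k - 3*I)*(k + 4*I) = k^2 + I*k + 12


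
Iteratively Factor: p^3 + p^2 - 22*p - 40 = (p - 5)*(p^2 + 6*p + 8) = (p - 5)*(p + 4)*(p + 2)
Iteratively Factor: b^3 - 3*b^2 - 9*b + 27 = (b - 3)*(b^2 - 9) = (b - 3)*(b + 3)*(b - 3)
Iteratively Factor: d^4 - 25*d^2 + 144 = (d + 4)*(d^3 - 4*d^2 - 9*d + 36) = (d - 4)*(d + 4)*(d^2 - 9) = (d - 4)*(d - 3)*(d + 4)*(d + 3)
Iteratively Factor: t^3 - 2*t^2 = (t - 2)*(t^2) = t*(t - 2)*(t)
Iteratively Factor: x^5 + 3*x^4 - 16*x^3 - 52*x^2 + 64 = (x - 1)*(x^4 + 4*x^3 - 12*x^2 - 64*x - 64) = (x - 1)*(x + 4)*(x^3 - 12*x - 16) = (x - 1)*(x + 2)*(x + 4)*(x^2 - 2*x - 8) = (x - 4)*(x - 1)*(x + 2)*(x + 4)*(x + 2)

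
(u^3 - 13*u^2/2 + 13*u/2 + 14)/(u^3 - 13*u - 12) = (u - 7/2)/(u + 3)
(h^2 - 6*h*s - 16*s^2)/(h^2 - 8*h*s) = (h + 2*s)/h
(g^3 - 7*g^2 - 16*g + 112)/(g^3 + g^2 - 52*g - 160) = (g^2 - 11*g + 28)/(g^2 - 3*g - 40)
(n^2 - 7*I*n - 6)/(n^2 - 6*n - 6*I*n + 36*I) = (n - I)/(n - 6)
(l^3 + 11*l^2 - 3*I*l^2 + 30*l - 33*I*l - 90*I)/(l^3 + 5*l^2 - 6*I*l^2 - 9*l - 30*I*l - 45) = (l + 6)/(l - 3*I)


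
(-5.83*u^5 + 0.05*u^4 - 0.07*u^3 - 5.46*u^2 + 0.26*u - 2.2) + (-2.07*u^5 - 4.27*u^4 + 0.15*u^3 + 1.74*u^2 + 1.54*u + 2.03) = -7.9*u^5 - 4.22*u^4 + 0.08*u^3 - 3.72*u^2 + 1.8*u - 0.17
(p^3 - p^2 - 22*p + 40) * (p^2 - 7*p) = p^5 - 8*p^4 - 15*p^3 + 194*p^2 - 280*p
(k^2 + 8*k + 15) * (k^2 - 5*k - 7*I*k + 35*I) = k^4 + 3*k^3 - 7*I*k^3 - 25*k^2 - 21*I*k^2 - 75*k + 175*I*k + 525*I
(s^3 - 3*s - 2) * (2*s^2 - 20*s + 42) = 2*s^5 - 20*s^4 + 36*s^3 + 56*s^2 - 86*s - 84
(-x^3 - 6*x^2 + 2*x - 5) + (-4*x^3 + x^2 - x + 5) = -5*x^3 - 5*x^2 + x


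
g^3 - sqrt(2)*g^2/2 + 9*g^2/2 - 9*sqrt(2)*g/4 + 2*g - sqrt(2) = (g + 1/2)*(g + 4)*(g - sqrt(2)/2)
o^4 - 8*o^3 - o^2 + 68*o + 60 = (o - 6)*(o - 5)*(o + 1)*(o + 2)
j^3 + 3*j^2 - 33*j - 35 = (j - 5)*(j + 1)*(j + 7)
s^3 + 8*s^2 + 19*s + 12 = (s + 1)*(s + 3)*(s + 4)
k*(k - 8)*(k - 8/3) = k^3 - 32*k^2/3 + 64*k/3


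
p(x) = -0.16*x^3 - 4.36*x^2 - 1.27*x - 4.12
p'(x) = -0.48*x^2 - 8.72*x - 1.27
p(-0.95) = -6.71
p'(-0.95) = 6.58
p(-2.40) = -23.97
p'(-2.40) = 16.89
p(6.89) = -272.18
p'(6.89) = -84.14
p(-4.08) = -60.65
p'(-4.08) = 26.32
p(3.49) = -68.46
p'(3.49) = -37.55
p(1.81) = -21.65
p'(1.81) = -18.63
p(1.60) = -17.97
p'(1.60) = -16.45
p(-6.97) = -152.90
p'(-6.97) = 36.19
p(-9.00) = -229.21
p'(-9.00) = 38.33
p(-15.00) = -426.07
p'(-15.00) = 21.53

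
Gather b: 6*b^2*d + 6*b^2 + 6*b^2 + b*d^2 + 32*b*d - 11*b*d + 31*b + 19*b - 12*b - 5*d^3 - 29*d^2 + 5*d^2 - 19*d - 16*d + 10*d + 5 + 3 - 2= b^2*(6*d + 12) + b*(d^2 + 21*d + 38) - 5*d^3 - 24*d^2 - 25*d + 6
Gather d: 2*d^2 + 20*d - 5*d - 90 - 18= 2*d^2 + 15*d - 108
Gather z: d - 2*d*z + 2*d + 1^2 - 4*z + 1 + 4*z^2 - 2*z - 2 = 3*d + 4*z^2 + z*(-2*d - 6)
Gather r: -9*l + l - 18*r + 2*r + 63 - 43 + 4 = -8*l - 16*r + 24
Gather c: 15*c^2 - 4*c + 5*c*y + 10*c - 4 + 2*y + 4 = 15*c^2 + c*(5*y + 6) + 2*y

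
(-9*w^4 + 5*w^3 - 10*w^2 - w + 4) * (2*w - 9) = -18*w^5 + 91*w^4 - 65*w^3 + 88*w^2 + 17*w - 36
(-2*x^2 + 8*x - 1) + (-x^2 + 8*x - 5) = -3*x^2 + 16*x - 6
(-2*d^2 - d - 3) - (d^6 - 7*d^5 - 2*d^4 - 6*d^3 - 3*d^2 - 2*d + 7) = -d^6 + 7*d^5 + 2*d^4 + 6*d^3 + d^2 + d - 10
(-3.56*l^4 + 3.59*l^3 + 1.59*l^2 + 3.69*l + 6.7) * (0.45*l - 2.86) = -1.602*l^5 + 11.7971*l^4 - 9.5519*l^3 - 2.8869*l^2 - 7.5384*l - 19.162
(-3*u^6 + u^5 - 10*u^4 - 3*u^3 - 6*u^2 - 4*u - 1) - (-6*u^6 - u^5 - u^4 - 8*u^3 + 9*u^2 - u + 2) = 3*u^6 + 2*u^5 - 9*u^4 + 5*u^3 - 15*u^2 - 3*u - 3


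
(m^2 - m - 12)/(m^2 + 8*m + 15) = (m - 4)/(m + 5)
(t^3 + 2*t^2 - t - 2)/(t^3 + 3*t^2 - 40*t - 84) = (t^2 - 1)/(t^2 + t - 42)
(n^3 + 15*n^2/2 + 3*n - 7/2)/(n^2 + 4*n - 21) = (2*n^2 + n - 1)/(2*(n - 3))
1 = 1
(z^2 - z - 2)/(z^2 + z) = (z - 2)/z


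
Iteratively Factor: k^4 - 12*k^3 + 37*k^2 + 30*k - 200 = (k - 5)*(k^3 - 7*k^2 + 2*k + 40) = (k - 5)*(k + 2)*(k^2 - 9*k + 20) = (k - 5)^2*(k + 2)*(k - 4)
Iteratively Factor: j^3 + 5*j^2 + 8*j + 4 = (j + 2)*(j^2 + 3*j + 2) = (j + 1)*(j + 2)*(j + 2)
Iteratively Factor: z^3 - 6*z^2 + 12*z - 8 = (z - 2)*(z^2 - 4*z + 4) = (z - 2)^2*(z - 2)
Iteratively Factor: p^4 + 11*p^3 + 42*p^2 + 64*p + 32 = (p + 4)*(p^3 + 7*p^2 + 14*p + 8) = (p + 4)^2*(p^2 + 3*p + 2) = (p + 2)*(p + 4)^2*(p + 1)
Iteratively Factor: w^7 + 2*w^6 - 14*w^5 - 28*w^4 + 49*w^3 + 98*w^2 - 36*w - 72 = (w + 3)*(w^6 - w^5 - 11*w^4 + 5*w^3 + 34*w^2 - 4*w - 24) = (w - 3)*(w + 3)*(w^5 + 2*w^4 - 5*w^3 - 10*w^2 + 4*w + 8) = (w - 3)*(w - 2)*(w + 3)*(w^4 + 4*w^3 + 3*w^2 - 4*w - 4) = (w - 3)*(w - 2)*(w - 1)*(w + 3)*(w^3 + 5*w^2 + 8*w + 4) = (w - 3)*(w - 2)*(w - 1)*(w + 1)*(w + 3)*(w^2 + 4*w + 4) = (w - 3)*(w - 2)*(w - 1)*(w + 1)*(w + 2)*(w + 3)*(w + 2)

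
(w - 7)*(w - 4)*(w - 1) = w^3 - 12*w^2 + 39*w - 28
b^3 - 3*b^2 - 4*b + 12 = (b - 3)*(b - 2)*(b + 2)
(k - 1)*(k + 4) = k^2 + 3*k - 4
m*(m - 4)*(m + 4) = m^3 - 16*m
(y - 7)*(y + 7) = y^2 - 49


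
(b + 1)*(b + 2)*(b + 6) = b^3 + 9*b^2 + 20*b + 12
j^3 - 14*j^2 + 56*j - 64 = (j - 8)*(j - 4)*(j - 2)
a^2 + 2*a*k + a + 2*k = (a + 1)*(a + 2*k)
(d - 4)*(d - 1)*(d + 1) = d^3 - 4*d^2 - d + 4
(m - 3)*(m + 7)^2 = m^3 + 11*m^2 + 7*m - 147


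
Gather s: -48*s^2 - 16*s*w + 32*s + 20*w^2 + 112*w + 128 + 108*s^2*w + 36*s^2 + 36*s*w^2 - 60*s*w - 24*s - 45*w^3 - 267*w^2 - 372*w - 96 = s^2*(108*w - 12) + s*(36*w^2 - 76*w + 8) - 45*w^3 - 247*w^2 - 260*w + 32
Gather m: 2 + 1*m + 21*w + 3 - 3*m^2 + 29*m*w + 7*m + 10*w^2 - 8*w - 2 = -3*m^2 + m*(29*w + 8) + 10*w^2 + 13*w + 3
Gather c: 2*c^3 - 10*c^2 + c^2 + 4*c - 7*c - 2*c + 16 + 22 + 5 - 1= 2*c^3 - 9*c^2 - 5*c + 42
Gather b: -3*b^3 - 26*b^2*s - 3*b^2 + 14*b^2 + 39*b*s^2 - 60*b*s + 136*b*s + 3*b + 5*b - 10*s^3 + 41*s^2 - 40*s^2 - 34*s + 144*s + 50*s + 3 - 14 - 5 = -3*b^3 + b^2*(11 - 26*s) + b*(39*s^2 + 76*s + 8) - 10*s^3 + s^2 + 160*s - 16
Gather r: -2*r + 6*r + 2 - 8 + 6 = 4*r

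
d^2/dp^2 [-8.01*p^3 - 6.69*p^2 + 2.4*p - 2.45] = -48.06*p - 13.38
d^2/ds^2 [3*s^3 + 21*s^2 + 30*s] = 18*s + 42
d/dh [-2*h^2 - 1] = -4*h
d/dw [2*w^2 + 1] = 4*w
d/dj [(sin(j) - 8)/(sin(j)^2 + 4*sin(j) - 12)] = (16*sin(j) + cos(j)^2 + 19)*cos(j)/(sin(j)^2 + 4*sin(j) - 12)^2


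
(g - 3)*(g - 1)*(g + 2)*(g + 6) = g^4 + 4*g^3 - 17*g^2 - 24*g + 36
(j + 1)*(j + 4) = j^2 + 5*j + 4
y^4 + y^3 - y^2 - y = y*(y - 1)*(y + 1)^2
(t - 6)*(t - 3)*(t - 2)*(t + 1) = t^4 - 10*t^3 + 25*t^2 - 36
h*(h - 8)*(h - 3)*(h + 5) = h^4 - 6*h^3 - 31*h^2 + 120*h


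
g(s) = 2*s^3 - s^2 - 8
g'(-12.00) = 888.00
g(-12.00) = -3608.00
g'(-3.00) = 60.00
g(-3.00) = -71.00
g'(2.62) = 35.95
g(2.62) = 21.11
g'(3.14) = 52.88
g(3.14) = 44.06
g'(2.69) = 38.04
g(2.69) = 23.69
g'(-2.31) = 36.64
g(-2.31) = -37.99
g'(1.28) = 7.27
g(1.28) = -5.44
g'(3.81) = 79.48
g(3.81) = 88.10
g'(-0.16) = 0.47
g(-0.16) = -8.03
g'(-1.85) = 24.24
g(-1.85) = -24.09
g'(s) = 6*s^2 - 2*s = 2*s*(3*s - 1)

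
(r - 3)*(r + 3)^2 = r^3 + 3*r^2 - 9*r - 27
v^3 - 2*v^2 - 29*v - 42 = (v - 7)*(v + 2)*(v + 3)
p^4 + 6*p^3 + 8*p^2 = p^2*(p + 2)*(p + 4)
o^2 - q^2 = (o - q)*(o + q)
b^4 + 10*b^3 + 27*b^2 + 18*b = b*(b + 1)*(b + 3)*(b + 6)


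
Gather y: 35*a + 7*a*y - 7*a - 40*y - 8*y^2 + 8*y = 28*a - 8*y^2 + y*(7*a - 32)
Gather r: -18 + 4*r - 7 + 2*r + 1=6*r - 24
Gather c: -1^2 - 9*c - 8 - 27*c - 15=-36*c - 24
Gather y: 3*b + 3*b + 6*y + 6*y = 6*b + 12*y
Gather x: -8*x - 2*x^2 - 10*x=-2*x^2 - 18*x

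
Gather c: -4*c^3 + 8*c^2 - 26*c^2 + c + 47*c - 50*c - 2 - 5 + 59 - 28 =-4*c^3 - 18*c^2 - 2*c + 24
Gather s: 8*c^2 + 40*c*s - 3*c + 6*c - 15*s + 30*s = 8*c^2 + 3*c + s*(40*c + 15)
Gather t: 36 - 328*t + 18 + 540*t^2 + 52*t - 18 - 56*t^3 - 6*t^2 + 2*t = -56*t^3 + 534*t^2 - 274*t + 36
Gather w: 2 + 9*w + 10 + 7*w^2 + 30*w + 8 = 7*w^2 + 39*w + 20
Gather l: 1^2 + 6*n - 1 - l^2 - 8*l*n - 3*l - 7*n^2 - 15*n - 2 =-l^2 + l*(-8*n - 3) - 7*n^2 - 9*n - 2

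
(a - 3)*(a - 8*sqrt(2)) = a^2 - 8*sqrt(2)*a - 3*a + 24*sqrt(2)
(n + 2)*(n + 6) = n^2 + 8*n + 12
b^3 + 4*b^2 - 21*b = b*(b - 3)*(b + 7)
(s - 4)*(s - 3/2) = s^2 - 11*s/2 + 6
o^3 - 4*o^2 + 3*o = o*(o - 3)*(o - 1)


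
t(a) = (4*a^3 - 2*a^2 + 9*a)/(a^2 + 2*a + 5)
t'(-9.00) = 4.03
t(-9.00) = -46.46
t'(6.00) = 3.65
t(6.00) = 15.96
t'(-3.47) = 5.80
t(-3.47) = -22.02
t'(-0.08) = 2.00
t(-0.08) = -0.15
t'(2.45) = 2.60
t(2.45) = 4.33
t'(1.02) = 1.45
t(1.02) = 1.40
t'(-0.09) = 2.02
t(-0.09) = -0.17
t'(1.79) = 2.11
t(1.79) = 2.77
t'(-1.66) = 8.38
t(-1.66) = -8.74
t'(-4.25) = 4.98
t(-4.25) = -26.19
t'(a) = (-2*a - 2)*(4*a^3 - 2*a^2 + 9*a)/(a^2 + 2*a + 5)^2 + (12*a^2 - 4*a + 9)/(a^2 + 2*a + 5)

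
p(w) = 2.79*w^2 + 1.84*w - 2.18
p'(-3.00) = -14.90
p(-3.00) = 17.41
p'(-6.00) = -31.64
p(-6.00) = 87.22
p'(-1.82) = -8.32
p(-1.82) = 3.71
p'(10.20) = 58.76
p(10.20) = 306.86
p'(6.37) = 37.38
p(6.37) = 122.75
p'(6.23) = 36.60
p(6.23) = 117.57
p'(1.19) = 8.48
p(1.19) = 3.96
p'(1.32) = 9.21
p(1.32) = 5.11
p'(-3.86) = -19.70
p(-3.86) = 32.29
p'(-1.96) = -9.10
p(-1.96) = 4.93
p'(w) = 5.58*w + 1.84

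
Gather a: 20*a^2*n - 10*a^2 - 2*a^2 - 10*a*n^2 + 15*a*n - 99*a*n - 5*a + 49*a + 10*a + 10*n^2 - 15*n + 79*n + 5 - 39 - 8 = a^2*(20*n - 12) + a*(-10*n^2 - 84*n + 54) + 10*n^2 + 64*n - 42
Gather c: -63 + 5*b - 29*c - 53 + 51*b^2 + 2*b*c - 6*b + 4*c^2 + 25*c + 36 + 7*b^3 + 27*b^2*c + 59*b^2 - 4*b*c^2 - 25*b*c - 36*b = 7*b^3 + 110*b^2 - 37*b + c^2*(4 - 4*b) + c*(27*b^2 - 23*b - 4) - 80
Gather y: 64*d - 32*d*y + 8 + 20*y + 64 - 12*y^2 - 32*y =64*d - 12*y^2 + y*(-32*d - 12) + 72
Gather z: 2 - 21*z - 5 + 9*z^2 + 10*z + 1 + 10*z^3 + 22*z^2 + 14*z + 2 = 10*z^3 + 31*z^2 + 3*z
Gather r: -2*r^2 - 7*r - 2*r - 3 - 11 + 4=-2*r^2 - 9*r - 10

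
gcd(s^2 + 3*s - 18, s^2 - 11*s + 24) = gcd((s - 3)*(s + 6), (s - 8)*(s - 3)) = s - 3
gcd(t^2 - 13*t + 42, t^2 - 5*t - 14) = t - 7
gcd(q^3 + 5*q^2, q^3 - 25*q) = q^2 + 5*q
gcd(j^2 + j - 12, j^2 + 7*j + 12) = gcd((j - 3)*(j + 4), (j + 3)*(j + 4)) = j + 4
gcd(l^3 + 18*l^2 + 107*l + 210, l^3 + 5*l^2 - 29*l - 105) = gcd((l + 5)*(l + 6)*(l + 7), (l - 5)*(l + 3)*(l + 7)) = l + 7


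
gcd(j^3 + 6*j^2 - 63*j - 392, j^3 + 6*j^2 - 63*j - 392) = j^3 + 6*j^2 - 63*j - 392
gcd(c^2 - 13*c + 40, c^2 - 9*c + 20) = c - 5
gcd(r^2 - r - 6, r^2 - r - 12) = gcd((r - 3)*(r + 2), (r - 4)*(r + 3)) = 1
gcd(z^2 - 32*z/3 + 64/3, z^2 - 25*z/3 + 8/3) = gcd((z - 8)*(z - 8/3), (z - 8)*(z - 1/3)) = z - 8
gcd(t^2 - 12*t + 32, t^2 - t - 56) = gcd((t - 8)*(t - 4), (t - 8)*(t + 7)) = t - 8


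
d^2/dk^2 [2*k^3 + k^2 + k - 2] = 12*k + 2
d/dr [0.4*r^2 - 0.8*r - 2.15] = 0.8*r - 0.8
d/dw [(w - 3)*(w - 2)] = 2*w - 5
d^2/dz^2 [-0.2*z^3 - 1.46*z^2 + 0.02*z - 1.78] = -1.2*z - 2.92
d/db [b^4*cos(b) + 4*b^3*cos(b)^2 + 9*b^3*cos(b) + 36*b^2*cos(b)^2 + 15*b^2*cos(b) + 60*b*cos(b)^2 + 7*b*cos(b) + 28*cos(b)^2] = -b^4*sin(b) - 9*b^3*sin(b) - 4*b^3*sin(2*b) + 4*b^3*cos(b) - 15*b^2*sin(b) - 36*b^2*sin(2*b) + 12*b^2*cos(b)^2 + 27*b^2*cos(b) - 7*b*sin(b) - 60*b*sin(2*b) + 72*b*cos(b)^2 + 30*b*cos(b) - 28*sin(2*b) + 60*cos(b)^2 + 7*cos(b)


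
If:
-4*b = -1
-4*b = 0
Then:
No Solution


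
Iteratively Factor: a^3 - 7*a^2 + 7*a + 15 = (a - 5)*(a^2 - 2*a - 3) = (a - 5)*(a - 3)*(a + 1)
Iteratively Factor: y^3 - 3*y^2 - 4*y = (y)*(y^2 - 3*y - 4) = y*(y - 4)*(y + 1)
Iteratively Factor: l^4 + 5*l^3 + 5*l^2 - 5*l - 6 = (l + 3)*(l^3 + 2*l^2 - l - 2) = (l + 1)*(l + 3)*(l^2 + l - 2) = (l - 1)*(l + 1)*(l + 3)*(l + 2)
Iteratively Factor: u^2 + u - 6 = (u - 2)*(u + 3)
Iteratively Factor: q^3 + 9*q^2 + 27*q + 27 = (q + 3)*(q^2 + 6*q + 9) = (q + 3)^2*(q + 3)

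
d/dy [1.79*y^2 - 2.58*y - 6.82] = 3.58*y - 2.58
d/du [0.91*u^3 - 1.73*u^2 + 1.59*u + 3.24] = 2.73*u^2 - 3.46*u + 1.59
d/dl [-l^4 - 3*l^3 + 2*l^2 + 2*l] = -4*l^3 - 9*l^2 + 4*l + 2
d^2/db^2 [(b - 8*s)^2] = 2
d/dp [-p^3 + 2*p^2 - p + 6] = -3*p^2 + 4*p - 1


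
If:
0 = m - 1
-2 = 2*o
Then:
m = 1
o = -1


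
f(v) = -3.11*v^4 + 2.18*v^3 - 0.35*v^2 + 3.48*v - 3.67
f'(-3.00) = 400.32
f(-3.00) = -328.03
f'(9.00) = -8541.84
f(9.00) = -18816.19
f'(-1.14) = 31.21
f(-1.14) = -16.57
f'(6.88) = -3742.99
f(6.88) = -6254.45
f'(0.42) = 3.42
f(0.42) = -2.21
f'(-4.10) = 973.66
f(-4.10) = -1052.88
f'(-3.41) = 575.18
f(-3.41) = -526.56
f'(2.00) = -71.28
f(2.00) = -30.43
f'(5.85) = -2267.31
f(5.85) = -3201.22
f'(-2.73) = 307.24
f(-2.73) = -232.88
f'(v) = -12.44*v^3 + 6.54*v^2 - 0.7*v + 3.48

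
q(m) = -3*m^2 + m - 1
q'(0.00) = 1.00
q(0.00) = -1.00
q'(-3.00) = 19.00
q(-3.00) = -31.00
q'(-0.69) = 5.14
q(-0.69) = -3.12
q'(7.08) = -41.48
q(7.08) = -144.30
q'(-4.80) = 29.80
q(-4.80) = -74.92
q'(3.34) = -19.04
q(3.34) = -31.13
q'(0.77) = -3.62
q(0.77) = -2.01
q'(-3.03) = 19.18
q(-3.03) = -31.57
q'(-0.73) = 5.38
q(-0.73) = -3.33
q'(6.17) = -36.02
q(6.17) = -109.04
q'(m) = 1 - 6*m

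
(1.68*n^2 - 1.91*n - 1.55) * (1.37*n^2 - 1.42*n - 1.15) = 2.3016*n^4 - 5.0023*n^3 - 1.3433*n^2 + 4.3975*n + 1.7825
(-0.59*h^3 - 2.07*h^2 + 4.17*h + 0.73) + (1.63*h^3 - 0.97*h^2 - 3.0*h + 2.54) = 1.04*h^3 - 3.04*h^2 + 1.17*h + 3.27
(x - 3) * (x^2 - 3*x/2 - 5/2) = x^3 - 9*x^2/2 + 2*x + 15/2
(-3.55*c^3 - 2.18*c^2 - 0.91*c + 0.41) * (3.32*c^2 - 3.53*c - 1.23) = -11.786*c^5 + 5.2939*c^4 + 9.0407*c^3 + 7.2549*c^2 - 0.328*c - 0.5043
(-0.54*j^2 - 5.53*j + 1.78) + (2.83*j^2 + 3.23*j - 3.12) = 2.29*j^2 - 2.3*j - 1.34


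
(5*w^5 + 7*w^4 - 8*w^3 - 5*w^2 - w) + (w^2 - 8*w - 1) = 5*w^5 + 7*w^4 - 8*w^3 - 4*w^2 - 9*w - 1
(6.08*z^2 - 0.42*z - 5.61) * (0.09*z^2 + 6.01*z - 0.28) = 0.5472*z^4 + 36.503*z^3 - 4.7315*z^2 - 33.5985*z + 1.5708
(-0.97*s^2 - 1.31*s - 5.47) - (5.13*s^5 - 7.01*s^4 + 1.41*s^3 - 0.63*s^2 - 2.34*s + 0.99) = -5.13*s^5 + 7.01*s^4 - 1.41*s^3 - 0.34*s^2 + 1.03*s - 6.46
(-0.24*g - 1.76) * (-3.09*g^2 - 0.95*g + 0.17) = 0.7416*g^3 + 5.6664*g^2 + 1.6312*g - 0.2992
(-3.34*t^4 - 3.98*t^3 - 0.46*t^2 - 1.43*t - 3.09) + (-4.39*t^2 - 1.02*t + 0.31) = -3.34*t^4 - 3.98*t^3 - 4.85*t^2 - 2.45*t - 2.78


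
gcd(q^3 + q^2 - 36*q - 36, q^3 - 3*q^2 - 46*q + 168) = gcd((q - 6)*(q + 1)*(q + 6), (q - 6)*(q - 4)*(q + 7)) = q - 6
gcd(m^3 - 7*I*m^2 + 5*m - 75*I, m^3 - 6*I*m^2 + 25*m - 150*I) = m - 5*I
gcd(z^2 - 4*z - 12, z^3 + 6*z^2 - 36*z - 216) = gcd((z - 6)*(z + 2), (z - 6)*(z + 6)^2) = z - 6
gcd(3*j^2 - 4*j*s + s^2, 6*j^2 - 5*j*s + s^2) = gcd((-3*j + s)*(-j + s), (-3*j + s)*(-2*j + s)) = -3*j + s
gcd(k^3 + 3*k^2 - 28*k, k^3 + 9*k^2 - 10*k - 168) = k^2 + 3*k - 28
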